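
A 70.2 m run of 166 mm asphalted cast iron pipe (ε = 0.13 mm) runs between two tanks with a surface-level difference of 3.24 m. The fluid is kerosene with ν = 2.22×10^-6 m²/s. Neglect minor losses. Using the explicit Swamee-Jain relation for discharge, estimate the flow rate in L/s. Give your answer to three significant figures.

Q ≈ 59.2 L/s

Swamee-Jain (Type II): Q = -0.965·√(gD⁵h_f/L)·ln[ε/(3.7D) + √(3.17ν²L/(gD³h_f))]
√(gD⁵h_f/L) = √(9.81·0.166⁵·3.24/70.2) = 0.007555
ε/(3.7D) = 2.12×10^-4; √(3.17ν²L/(gD³h_f)) = 8.69×10^-5
Q = -0.965·0.007555·ln(2.985×10^-4) = 0.05917 m³/s
Check: V = 2.73 m/s, Re = 2.04×10^5, f = 0.02026, h_f = 3.26 m ≈ 3.24 m ✓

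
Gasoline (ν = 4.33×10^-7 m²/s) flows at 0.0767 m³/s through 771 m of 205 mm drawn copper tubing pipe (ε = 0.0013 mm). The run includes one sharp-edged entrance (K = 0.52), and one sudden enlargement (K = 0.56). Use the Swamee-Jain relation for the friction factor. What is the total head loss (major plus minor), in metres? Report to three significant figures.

H_L ≈ 12.3 m

V = 4Q/(πD²) = 2.324 m/s; V²/2g = 0.2752 m
Re = 1.10×10^6, ε/D = 6.34×10^-6 → f = 0.01159 (Swamee-Jain)
Major: h_f = f(L/D)·V²/2g = 0.01159·3761·0.2752 = 12.00 m
Minor: ΣK = 1.08; h_m = ΣK·V²/2g = 0.2972 m
Total H_L = 12.00 + 0.2972 = 12.29 m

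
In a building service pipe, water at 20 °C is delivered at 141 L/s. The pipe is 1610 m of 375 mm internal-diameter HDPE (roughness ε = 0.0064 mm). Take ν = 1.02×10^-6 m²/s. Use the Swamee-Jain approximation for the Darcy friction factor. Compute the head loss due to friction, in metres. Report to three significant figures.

h_f ≈ 4.81 m

V = 4Q/(πD²) = 4·0.141/(π·0.375²) = 1.277 m/s
Re = VD/ν = 1.277·0.375/1.02×10^-6 = 4.69×10^5 → turbulent
ε/D = 0.0064/375 = 1.71×10^-5
Swamee-Jain: f = 0.01350
h_f = f(L/D)V²/(2g) = 0.01350·(1610/0.375)·1.277²/(2·9.81) = 4.815 m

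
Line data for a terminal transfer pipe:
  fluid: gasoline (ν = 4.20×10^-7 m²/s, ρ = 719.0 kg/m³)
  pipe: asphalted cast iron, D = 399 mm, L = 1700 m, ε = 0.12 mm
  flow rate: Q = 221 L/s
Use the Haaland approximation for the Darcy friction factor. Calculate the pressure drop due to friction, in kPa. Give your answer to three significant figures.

Δp ≈ 73.5 kPa

V = 4Q/(πD²) = 4·0.221/(π·0.399²) = 1.767 m/s
Re = VD/ν = 1.767·0.399/4.20×10^-7 = 1.68×10^6 → turbulent
ε/D = 0.12/399 = 3.01×10^-4
Haaland: f = 0.01536
h_f = f(L/D)V²/(2g) = 0.01536·(1700/0.399)·1.767²/(2·9.81) = 10.42 m
Δp = ρg·h_f = 719.0·9.81·10.42 = 73.52 kPa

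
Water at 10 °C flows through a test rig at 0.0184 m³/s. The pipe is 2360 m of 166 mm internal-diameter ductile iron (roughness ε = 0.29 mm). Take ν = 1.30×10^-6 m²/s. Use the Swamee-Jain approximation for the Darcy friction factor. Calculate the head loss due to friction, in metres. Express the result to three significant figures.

h_f ≈ 12.8 m

V = 4Q/(πD²) = 4·0.0184/(π·0.166²) = 0.8502 m/s
Re = VD/ν = 0.8502·0.166/1.30×10^-6 = 1.09×10^5 → turbulent
ε/D = 0.29/166 = 0.00175
Swamee-Jain: f = 0.02452
h_f = f(L/D)V²/(2g) = 0.02452·(2360/0.166)·0.8502²/(2·9.81) = 12.84 m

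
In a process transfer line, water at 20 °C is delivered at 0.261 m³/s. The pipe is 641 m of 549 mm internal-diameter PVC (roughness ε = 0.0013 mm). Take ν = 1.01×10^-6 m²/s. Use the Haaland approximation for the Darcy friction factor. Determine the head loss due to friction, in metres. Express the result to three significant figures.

V = 4Q/(πD²) = 4·0.261/(π·0.549²) = 1.103 m/s
Re = VD/ν = 1.103·0.549/1.01×10^-6 = 5.99×10^5 → turbulent
ε/D = 0.0013/549 = 2.37×10^-6
Haaland: f = 0.01268
h_f = f(L/D)V²/(2g) = 0.01268·(641/0.549)·1.103²/(2·9.81) = 0.9173 m

h_f ≈ 0.917 m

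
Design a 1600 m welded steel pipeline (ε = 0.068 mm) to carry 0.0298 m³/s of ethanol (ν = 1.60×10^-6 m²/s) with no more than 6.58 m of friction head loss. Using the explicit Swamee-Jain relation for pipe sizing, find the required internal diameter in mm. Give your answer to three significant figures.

Swamee-Jain (Type III): D = 0.66·[ε^1.25·(LQ²/(gh_f))^4.75 + ν·Q^9.4·(L/(gh_f))^5.2]^0.04
LQ²/(gh_f) = 0.02201; L/(gh_f) = 24.79
Term 1 = ε^1.25·(…)^4.75 = 8.28×10^-14; Term 2 = ν·Q^9.4·(…)^5.2 = 1.29×10^-13
D = 0.66·(8.28×10^-14 + 1.29×10^-13)^0.04 = 0.2054 m = 205 mm
Check: V = 0.899 m/s, Re = 1.15×10^5, f = 0.01925, h_f = 6.18 m ≈ 6.58 m ✓

D ≈ 205 mm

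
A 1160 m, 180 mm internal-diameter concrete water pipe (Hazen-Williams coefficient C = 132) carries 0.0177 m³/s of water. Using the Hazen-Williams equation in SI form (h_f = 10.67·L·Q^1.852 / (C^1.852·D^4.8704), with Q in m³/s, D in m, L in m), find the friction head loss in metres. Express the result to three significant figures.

h_f ≈ 3.53 m

h_f = 10.67·1160·0.0177^1.852 / (132^1.852·0.180^4.8704) = 3.529 m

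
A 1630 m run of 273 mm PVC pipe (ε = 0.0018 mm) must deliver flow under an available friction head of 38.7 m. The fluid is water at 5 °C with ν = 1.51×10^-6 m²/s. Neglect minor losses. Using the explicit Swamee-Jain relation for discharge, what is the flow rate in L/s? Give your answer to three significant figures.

Swamee-Jain (Type II): Q = -0.965·√(gD⁵h_f/L)·ln[ε/(3.7D) + √(3.17ν²L/(gD³h_f))]
√(gD⁵h_f/L) = √(9.81·0.273⁵·38.7/1630) = 0.01879
ε/(3.7D) = 1.78×10^-6; √(3.17ν²L/(gD³h_f)) = 3.91×10^-5
Q = -0.965·0.01879·ln(4.084×10^-5) = 0.1833 m³/s
Check: V = 3.13 m/s, Re = 5.66×10^5, f = 0.01292, h_f = 38.5 m ≈ 38.7 m ✓

Q ≈ 183 L/s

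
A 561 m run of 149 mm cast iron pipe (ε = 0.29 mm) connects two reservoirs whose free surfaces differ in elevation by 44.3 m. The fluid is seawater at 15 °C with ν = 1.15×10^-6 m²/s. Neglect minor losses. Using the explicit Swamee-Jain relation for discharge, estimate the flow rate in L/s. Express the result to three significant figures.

Q ≈ 54.4 L/s

Swamee-Jain (Type II): Q = -0.965·√(gD⁵h_f/L)·ln[ε/(3.7D) + √(3.17ν²L/(gD³h_f))]
√(gD⁵h_f/L) = √(9.81·0.149⁵·44.3/561) = 0.007543
ε/(3.7D) = 5.26×10^-4; √(3.17ν²L/(gD³h_f)) = 4.04×10^-5
Q = -0.965·0.007543·ln(5.665×10^-4) = 0.05442 m³/s
Check: V = 3.12 m/s, Re = 4.04×10^5, f = 0.02384, h_f = 44.6 m ≈ 44.3 m ✓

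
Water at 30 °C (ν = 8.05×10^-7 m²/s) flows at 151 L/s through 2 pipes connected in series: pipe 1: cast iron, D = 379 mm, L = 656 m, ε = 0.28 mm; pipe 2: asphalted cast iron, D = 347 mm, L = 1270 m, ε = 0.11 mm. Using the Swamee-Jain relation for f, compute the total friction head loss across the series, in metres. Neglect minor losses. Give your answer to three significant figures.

H ≈ 10.7 m

Pipe 1: V = 1.338 m/s, Re = 6.30×10^5, ε/D = 7.39×10^-4, f = 0.01897, h_1 = f(L/D)V²/2g = 2.998 m
Pipe 2: V = 1.597 m/s, Re = 6.88×10^5, ε/D = 3.17×10^-4, f = 0.01619, h_2 = f(L/D)V²/2g = 7.701 m
Series → Q common, losses add: H = Σh = 10.70 m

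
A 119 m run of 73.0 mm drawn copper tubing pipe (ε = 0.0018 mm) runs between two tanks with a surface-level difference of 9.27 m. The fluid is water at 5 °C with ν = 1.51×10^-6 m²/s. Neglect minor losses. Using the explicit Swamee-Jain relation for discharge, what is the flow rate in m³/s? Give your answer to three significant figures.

Q ≈ 0.0106 m³/s

Swamee-Jain (Type II): Q = -0.965·√(gD⁵h_f/L)·ln[ε/(3.7D) + √(3.17ν²L/(gD³h_f))]
√(gD⁵h_f/L) = √(9.81·0.0730⁵·9.27/119) = 0.001259
ε/(3.7D) = 6.66×10^-6; √(3.17ν²L/(gD³h_f)) = 1.56×10^-4
Q = -0.965·0.001259·ln(1.626×10^-4) = 0.01060 m³/s
Check: V = 2.53 m/s, Re = 1.22×10^5, f = 0.01730, h_f = 9.21 m ≈ 9.27 m ✓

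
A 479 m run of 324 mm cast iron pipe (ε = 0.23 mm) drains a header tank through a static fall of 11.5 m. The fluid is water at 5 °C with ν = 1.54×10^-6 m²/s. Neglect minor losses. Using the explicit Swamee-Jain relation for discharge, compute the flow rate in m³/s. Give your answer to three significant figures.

Swamee-Jain (Type II): Q = -0.965·√(gD⁵h_f/L)·ln[ε/(3.7D) + √(3.17ν²L/(gD³h_f))]
√(gD⁵h_f/L) = √(9.81·0.324⁵·11.5/479) = 0.02900
ε/(3.7D) = 1.92×10^-4; √(3.17ν²L/(gD³h_f)) = 3.06×10^-5
Q = -0.965·0.02900·ln(2.225×10^-4) = 0.2354 m³/s
Check: V = 2.85 m/s, Re = 6.01×10^5, f = 0.01885, h_f = 11.6 m ≈ 11.5 m ✓

Q ≈ 0.235 m³/s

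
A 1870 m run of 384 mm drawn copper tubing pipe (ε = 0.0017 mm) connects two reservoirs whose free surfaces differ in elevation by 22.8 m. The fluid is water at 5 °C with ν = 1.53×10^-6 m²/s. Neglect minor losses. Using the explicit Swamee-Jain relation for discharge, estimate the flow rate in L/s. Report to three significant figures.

Swamee-Jain (Type II): Q = -0.965·√(gD⁵h_f/L)·ln[ε/(3.7D) + √(3.17ν²L/(gD³h_f))]
√(gD⁵h_f/L) = √(9.81·0.384⁵·22.8/1870) = 0.03160
ε/(3.7D) = 1.20×10^-6; √(3.17ν²L/(gD³h_f)) = 3.31×10^-5
Q = -0.965·0.03160·ln(3.430×10^-5) = 0.3135 m³/s
Check: V = 2.71 m/s, Re = 6.79×10^5, f = 0.01249, h_f = 22.7 m ≈ 22.8 m ✓

Q ≈ 314 L/s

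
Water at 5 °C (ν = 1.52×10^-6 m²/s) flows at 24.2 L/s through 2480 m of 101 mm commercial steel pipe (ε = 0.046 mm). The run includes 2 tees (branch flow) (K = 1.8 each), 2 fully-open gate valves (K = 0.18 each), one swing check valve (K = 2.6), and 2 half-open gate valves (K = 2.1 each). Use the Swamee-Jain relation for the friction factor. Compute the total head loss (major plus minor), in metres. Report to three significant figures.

V = 4Q/(πD²) = 3.021 m/s; V²/2g = 0.4650 m
Re = 2.01×10^5, ε/D = 4.55×10^-4 → f = 0.01869 (Swamee-Jain)
Major: h_f = f(L/D)·V²/2g = 0.01869·24554·0.4650 = 213.4 m
Minor: ΣK = 10.8; h_m = ΣK·V²/2g = 5.004 m
Total H_L = 213.4 + 5.004 = 218.4 m

H_L ≈ 218 m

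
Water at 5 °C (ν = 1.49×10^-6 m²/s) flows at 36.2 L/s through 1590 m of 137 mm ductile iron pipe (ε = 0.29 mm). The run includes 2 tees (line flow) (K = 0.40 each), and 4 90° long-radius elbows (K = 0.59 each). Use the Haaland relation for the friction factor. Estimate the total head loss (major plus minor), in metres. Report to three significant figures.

V = 4Q/(πD²) = 2.456 m/s; V²/2g = 0.3074 m
Re = 2.26×10^5, ε/D = 0.00212 → f = 0.02450 (Haaland)
Major: h_f = f(L/D)·V²/2g = 0.02450·11606·0.3074 = 87.39 m
Minor: ΣK = 3.16; h_m = ΣK·V²/2g = 0.9713 m
Total H_L = 87.39 + 0.9713 = 88.36 m

H_L ≈ 88.4 m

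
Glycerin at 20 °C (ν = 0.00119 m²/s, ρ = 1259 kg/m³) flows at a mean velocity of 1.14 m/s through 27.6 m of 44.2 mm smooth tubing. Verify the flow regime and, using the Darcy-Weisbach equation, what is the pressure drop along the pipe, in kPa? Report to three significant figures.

Δp ≈ 772 kPa

Re = VD/ν = 1.14·0.04420/0.00119 = 42.3 → laminar (Re < 2300)
f = 64/Re = 1.511
h_f = f(L/D)V²/(2g) = 1.511·(27.6/0.04420)·1.14²/(2·9.81) = 62.52 m
Δp = ρg·h_f = 1259·9.81·62.52 = 772.1 kPa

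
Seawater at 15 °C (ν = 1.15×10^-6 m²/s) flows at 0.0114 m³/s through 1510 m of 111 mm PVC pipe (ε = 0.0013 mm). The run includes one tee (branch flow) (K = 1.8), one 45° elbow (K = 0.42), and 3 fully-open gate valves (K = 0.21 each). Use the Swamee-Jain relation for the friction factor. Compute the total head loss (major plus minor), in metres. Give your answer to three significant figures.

V = 4Q/(πD²) = 1.178 m/s; V²/2g = 0.07074 m
Re = 1.14×10^5, ε/D = 1.17×10^-5 → f = 0.01747 (Swamee-Jain)
Major: h_f = f(L/D)·V²/2g = 0.01747·13604·0.07074 = 16.81 m
Minor: ΣK = 2.85; h_m = ΣK·V²/2g = 0.2016 m
Total H_L = 16.81 + 0.2016 = 17.01 m

H_L ≈ 17.0 m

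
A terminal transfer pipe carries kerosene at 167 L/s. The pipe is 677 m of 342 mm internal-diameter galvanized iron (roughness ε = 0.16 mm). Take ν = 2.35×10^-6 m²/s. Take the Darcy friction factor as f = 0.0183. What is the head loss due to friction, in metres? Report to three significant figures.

V = 4Q/(πD²) = 4·0.167/(π·0.342²) = 1.818 m/s
h_f = f(L/D)V²/(2g) = 0.01830·(677/0.342)·1.818²/(2·9.81) = 6.102 m

h_f ≈ 6.10 m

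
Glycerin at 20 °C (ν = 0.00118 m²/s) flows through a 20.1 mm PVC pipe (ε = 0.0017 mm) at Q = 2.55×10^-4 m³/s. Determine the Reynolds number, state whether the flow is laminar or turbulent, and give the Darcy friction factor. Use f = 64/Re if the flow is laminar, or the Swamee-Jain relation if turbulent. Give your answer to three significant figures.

Re ≈ 13.7; laminar; f = 64/Re ≈ 4.68

V = 4Q/(πD²) = 0.8036 m/s
Re = VD/ν = 0.8036·0.0201/0.00118 = 13.7
Re < 2300 → laminar → f = 64/Re = 4.675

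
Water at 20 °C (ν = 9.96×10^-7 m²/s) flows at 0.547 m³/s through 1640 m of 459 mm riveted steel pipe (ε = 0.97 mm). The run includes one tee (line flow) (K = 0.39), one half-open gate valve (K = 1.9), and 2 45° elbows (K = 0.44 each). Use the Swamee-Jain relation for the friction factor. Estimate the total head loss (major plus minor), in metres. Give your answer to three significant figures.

V = 4Q/(πD²) = 3.306 m/s; V²/2g = 0.5570 m
Re = 1.52×10^6, ε/D = 0.00211 → f = 0.02394 (Swamee-Jain)
Major: h_f = f(L/D)·V²/2g = 0.02394·3573·0.5570 = 47.64 m
Minor: ΣK = 3.17; h_m = ΣK·V²/2g = 1.766 m
Total H_L = 47.64 + 1.766 = 49.41 m

H_L ≈ 49.4 m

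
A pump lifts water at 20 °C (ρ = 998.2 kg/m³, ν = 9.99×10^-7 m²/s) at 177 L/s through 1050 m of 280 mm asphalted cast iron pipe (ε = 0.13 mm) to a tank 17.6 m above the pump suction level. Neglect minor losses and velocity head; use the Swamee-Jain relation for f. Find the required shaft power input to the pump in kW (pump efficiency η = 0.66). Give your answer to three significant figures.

P_shaft ≈ 117 kW

V = 4Q/(πD²) = 2.875 m/s; Re = 8.06×10^5; ε/D = 4.64×10^-4; f = 0.01718
h_f = f(L/D)V²/2g = 27.13 m
Total head H = z + h_f = 17.6 + 27.13 = 44.73 m
P_hyd = ρgQH = 998.2·9.81·0.177·44.73 = 77.53 kW
P_shaft = P_hyd/η = 77.53/0.66 = 117.5 kW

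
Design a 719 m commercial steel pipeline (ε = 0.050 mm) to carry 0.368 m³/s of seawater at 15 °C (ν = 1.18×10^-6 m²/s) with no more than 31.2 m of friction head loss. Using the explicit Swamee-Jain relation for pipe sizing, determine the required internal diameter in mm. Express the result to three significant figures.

D ≈ 328 mm

Swamee-Jain (Type III): D = 0.66·[ε^1.25·(LQ²/(gh_f))^4.75 + ν·Q^9.4·(L/(gh_f))^5.2]^0.04
LQ²/(gh_f) = 0.3181; L/(gh_f) = 2.349
Term 1 = ε^1.25·(…)^4.75 = 1.82×10^-8; Term 2 = ν·Q^9.4·(…)^5.2 = 8.31×10^-9
D = 0.66·(1.82×10^-8 + 8.31×10^-9)^0.04 = 0.3285 m = 328 mm
Check: V = 4.34 m/s, Re = 1.21×10^6, f = 0.01405, h_f = 29.5 m ≈ 31.2 m ✓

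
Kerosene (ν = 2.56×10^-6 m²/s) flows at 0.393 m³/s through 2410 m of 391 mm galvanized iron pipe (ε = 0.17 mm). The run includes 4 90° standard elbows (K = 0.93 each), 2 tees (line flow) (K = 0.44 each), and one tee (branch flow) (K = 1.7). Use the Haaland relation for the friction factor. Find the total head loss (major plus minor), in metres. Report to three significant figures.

H_L ≈ 61.2 m

V = 4Q/(πD²) = 3.273 m/s; V²/2g = 0.5460 m
Re = 5.00×10^5, ε/D = 4.35×10^-4 → f = 0.01715 (Haaland)
Major: h_f = f(L/D)·V²/2g = 0.01715·6164·0.5460 = 57.71 m
Minor: ΣK = 6.30; h_m = ΣK·V²/2g = 3.440 m
Total H_L = 57.71 + 3.440 = 61.15 m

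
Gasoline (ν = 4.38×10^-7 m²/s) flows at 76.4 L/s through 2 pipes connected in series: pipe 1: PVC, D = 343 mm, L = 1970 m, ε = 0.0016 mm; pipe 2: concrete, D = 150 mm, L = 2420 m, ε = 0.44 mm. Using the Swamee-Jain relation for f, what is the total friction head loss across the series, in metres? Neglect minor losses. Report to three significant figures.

H ≈ 404 m

Pipe 1: V = 0.8268 m/s, Re = 6.47×10^5, ε/D = 4.66×10^-6, f = 0.01259, h_1 = f(L/D)V²/2g = 2.521 m
Pipe 2: V = 4.323 m/s, Re = 1.48×10^6, ε/D = 0.00293, f = 0.02615, h_2 = f(L/D)V²/2g = 401.9 m
Series → Q common, losses add: H = Σh = 404.4 m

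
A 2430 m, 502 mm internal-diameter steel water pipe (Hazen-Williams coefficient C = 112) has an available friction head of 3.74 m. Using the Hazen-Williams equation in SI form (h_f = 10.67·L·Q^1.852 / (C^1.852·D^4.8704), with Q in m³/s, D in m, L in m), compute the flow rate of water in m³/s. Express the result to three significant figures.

Rearranging: Q = [h_f·C^1.852·D^4.8704 / (10.67·L)]^(1/1.852)
Q = [3.74·112^1.852·0.502^4.8704 / (10.67·2430)]^0.540 = 0.1542 m³/s

Q ≈ 0.154 m³/s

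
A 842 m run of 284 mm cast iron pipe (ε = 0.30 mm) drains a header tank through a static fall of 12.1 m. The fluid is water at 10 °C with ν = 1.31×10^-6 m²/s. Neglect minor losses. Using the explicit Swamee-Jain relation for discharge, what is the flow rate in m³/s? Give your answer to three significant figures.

Q ≈ 0.125 m³/s

Swamee-Jain (Type II): Q = -0.965·√(gD⁵h_f/L)·ln[ε/(3.7D) + √(3.17ν²L/(gD³h_f))]
√(gD⁵h_f/L) = √(9.81·0.284⁵·12.1/842) = 0.01614
ε/(3.7D) = 2.85×10^-4; √(3.17ν²L/(gD³h_f)) = 4.10×10^-5
Q = -0.965·0.01614·ln(3.265×10^-4) = 0.1250 m³/s
Check: V = 1.97 m/s, Re = 4.28×10^5, f = 0.02070, h_f = 12.2 m ≈ 12.1 m ✓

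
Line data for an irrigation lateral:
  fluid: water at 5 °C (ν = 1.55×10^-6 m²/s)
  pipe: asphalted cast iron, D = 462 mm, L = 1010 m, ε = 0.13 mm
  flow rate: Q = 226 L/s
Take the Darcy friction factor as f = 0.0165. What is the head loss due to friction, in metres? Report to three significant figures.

h_f ≈ 3.34 m

V = 4Q/(πD²) = 4·0.226/(π·0.462²) = 1.348 m/s
h_f = f(L/D)V²/(2g) = 0.01650·(1010/0.462)·1.348²/(2·9.81) = 3.341 m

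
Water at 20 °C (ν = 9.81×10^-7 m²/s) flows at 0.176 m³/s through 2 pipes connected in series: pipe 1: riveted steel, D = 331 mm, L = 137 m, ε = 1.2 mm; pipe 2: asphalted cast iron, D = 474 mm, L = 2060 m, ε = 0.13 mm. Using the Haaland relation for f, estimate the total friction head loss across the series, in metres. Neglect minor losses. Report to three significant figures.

Pipe 1: V = 2.045 m/s, Re = 6.90×10^5, ε/D = 0.00363, f = 0.02783, h_1 = f(L/D)V²/2g = 2.456 m
Pipe 2: V = 0.9974 m/s, Re = 4.82×10^5, ε/D = 2.74×10^-4, f = 0.01599, h_2 = f(L/D)V²/2g = 3.522 m
Series → Q common, losses add: H = Σh = 5.978 m

H ≈ 5.98 m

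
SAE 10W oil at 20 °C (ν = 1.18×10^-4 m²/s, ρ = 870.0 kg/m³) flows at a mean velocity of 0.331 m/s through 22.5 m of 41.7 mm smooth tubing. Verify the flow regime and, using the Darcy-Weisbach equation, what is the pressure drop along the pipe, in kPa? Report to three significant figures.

Re = VD/ν = 0.331·0.04170/1.18×10^-4 = 117 → laminar (Re < 2300)
f = 64/Re = 0.5471
h_f = f(L/D)V²/(2g) = 0.5471·(22.5/0.04170)·0.331²/(2·9.81) = 1.649 m
Δp = ρg·h_f = 870.0·9.81·1.649 = 14.07 kPa

Δp ≈ 14.1 kPa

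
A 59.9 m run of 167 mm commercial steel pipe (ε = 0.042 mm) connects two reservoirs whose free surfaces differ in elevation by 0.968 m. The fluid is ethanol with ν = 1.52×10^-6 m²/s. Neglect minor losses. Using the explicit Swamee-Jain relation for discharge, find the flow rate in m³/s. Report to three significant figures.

Q ≈ 0.0381 m³/s

Swamee-Jain (Type II): Q = -0.965·√(gD⁵h_f/L)·ln[ε/(3.7D) + √(3.17ν²L/(gD³h_f))]
√(gD⁵h_f/L) = √(9.81·0.167⁵·0.968/59.9) = 0.004538
ε/(3.7D) = 6.80×10^-5; √(3.17ν²L/(gD³h_f)) = 9.96×10^-5
Q = -0.965·0.004538·ln(1.676×10^-4) = 0.03807 m³/s
Check: V = 1.74 m/s, Re = 1.91×10^5, f = 0.01758, h_f = 0.971 m ≈ 0.968 m ✓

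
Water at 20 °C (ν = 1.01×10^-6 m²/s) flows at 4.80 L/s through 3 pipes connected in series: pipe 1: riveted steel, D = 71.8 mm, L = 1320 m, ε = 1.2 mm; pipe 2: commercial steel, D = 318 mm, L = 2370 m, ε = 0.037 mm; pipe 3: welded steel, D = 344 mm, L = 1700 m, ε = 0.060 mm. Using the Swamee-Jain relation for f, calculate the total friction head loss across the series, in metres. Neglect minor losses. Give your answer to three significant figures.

Pipe 1: V = 1.186 m/s, Re = 8.43×10^4, ε/D = 0.0167, f = 0.04624, h_1 = f(L/D)V²/2g = 60.89 m
Pipe 2: V = 0.06044 m/s, Re = 1.90×10^4, ε/D = 1.16×10^-4, f = 0.02642, h_2 = f(L/D)V²/2g = 0.03666 m
Pipe 3: V = 0.05165 m/s, Re = 1.76×10^4, ε/D = 1.74×10^-4, f = 0.02707, h_3 = f(L/D)V²/2g = 0.01819 m
Series → Q common, losses add: H = Σh = 60.95 m

H ≈ 60.9 m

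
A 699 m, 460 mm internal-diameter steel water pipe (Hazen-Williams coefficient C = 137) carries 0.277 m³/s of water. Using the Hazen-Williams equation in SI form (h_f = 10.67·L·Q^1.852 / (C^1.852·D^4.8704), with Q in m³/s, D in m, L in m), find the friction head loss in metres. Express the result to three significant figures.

h_f = 10.67·699·0.277^1.852 / (137^1.852·0.460^4.8704) = 3.353 m

h_f ≈ 3.35 m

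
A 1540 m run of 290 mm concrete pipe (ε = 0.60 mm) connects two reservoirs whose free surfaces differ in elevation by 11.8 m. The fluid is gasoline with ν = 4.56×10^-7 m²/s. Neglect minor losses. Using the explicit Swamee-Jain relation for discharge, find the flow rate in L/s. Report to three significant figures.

Q ≈ 89.3 L/s

Swamee-Jain (Type II): Q = -0.965·√(gD⁵h_f/L)·ln[ε/(3.7D) + √(3.17ν²L/(gD³h_f))]
√(gD⁵h_f/L) = √(9.81·0.290⁵·11.8/1540) = 0.01242
ε/(3.7D) = 5.59×10^-4; √(3.17ν²L/(gD³h_f)) = 1.90×10^-5
Q = -0.965·0.01242·ln(5.781×10^-4) = 0.08934 m³/s
Check: V = 1.35 m/s, Re = 8.60×10^5, f = 0.02392, h_f = 11.8 m ≈ 11.8 m ✓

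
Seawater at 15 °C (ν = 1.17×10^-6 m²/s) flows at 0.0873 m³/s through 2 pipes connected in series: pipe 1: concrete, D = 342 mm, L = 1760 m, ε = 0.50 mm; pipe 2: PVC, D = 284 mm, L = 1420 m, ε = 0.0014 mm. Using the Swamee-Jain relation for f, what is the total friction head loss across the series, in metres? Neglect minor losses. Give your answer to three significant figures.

H ≈ 12.2 m

Pipe 1: V = 0.9503 m/s, Re = 2.78×10^5, ε/D = 0.00146, f = 0.02254, h_1 = f(L/D)V²/2g = 5.340 m
Pipe 2: V = 1.378 m/s, Re = 3.35×10^5, ε/D = 4.93×10^-6, f = 0.01415, h_2 = f(L/D)V²/2g = 6.847 m
Series → Q common, losses add: H = Σh = 12.19 m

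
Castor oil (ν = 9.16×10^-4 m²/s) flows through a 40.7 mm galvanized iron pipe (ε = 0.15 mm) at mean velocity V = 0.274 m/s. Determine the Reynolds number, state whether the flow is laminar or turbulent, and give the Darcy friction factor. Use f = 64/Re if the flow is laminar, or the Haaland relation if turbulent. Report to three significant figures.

Re ≈ 12.2; laminar; f = 64/Re ≈ 5.26

Re = VD/ν = 0.2740·0.0407/9.16×10^-4 = 12.2
Re < 2300 → laminar → f = 64/Re = 5.257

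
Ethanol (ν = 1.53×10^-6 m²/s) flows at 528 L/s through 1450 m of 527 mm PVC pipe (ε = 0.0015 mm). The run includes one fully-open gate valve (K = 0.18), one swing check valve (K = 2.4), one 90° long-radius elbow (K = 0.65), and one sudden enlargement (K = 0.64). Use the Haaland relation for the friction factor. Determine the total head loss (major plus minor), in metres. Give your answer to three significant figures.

V = 4Q/(πD²) = 2.421 m/s; V²/2g = 0.2986 m
Re = 8.34×10^5, ε/D = 2.85×10^-6 → f = 0.01199 (Haaland)
Major: h_f = f(L/D)·V²/2g = 0.01199·2751·0.2986 = 9.852 m
Minor: ΣK = 3.87; h_m = ΣK·V²/2g = 1.156 m
Total H_L = 9.852 + 1.156 = 11.01 m

H_L ≈ 11.0 m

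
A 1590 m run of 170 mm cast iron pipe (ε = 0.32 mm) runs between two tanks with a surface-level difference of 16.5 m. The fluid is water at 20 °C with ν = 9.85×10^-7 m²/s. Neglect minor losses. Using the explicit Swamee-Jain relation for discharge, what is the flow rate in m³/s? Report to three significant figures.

Q ≈ 0.0273 m³/s

Swamee-Jain (Type II): Q = -0.965·√(gD⁵h_f/L)·ln[ε/(3.7D) + √(3.17ν²L/(gD³h_f))]
√(gD⁵h_f/L) = √(9.81·0.170⁵·16.5/1590) = 0.003802
ε/(3.7D) = 5.09×10^-4; √(3.17ν²L/(gD³h_f)) = 7.84×10^-5
Q = -0.965·0.003802·ln(5.872×10^-4) = 0.02730 m³/s
Check: V = 1.20 m/s, Re = 2.08×10^5, f = 0.02411, h_f = 16.6 m ≈ 16.5 m ✓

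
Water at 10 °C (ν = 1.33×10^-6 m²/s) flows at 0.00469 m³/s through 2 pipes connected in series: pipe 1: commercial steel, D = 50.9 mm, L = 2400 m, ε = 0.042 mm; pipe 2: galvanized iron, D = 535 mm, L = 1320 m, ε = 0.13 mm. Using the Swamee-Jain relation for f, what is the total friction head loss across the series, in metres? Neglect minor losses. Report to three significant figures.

H ≈ 281 m

Pipe 1: V = 2.305 m/s, Re = 8.82×10^4, ε/D = 8.25×10^-4, f = 0.02201, h_1 = f(L/D)V²/2g = 281.0 m
Pipe 2: V = 0.02086 m/s, Re = 8390, ε/D = 2.43×10^-4, f = 0.03291, h_2 = f(L/D)V²/2g = 0.001802 m
Series → Q common, losses add: H = Σh = 281.0 m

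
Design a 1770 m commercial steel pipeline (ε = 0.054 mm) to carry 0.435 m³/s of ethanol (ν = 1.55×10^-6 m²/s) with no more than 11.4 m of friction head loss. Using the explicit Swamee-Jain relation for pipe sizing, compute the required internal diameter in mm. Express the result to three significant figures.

D ≈ 514 mm

Swamee-Jain (Type III): D = 0.66·[ε^1.25·(LQ²/(gh_f))^4.75 + ν·Q^9.4·(L/(gh_f))^5.2]^0.04
LQ²/(gh_f) = 2.995; L/(gh_f) = 15.83
Term 1 = ε^1.25·(…)^4.75 = 8.48×10^-4; Term 2 = ν·Q^9.4·(…)^5.2 = 0.00107
D = 0.66·(8.48×10^-4 + 0.00107)^0.04 = 0.5139 m = 514 mm
Check: V = 2.10 m/s, Re = 6.95×10^5, f = 0.01403, h_f = 10.8 m ≈ 11.4 m ✓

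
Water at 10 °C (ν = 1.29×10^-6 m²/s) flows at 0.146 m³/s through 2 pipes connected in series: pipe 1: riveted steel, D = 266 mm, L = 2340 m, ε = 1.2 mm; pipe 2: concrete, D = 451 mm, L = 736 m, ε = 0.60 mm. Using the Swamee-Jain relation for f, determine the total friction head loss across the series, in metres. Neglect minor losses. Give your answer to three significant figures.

H ≈ 93.5 m

Pipe 1: V = 2.627 m/s, Re = 5.42×10^5, ε/D = 0.00451, f = 0.02973, h_1 = f(L/D)V²/2g = 92.00 m
Pipe 2: V = 0.9139 m/s, Re = 3.20×10^5, ε/D = 0.00133, f = 0.02197, h_2 = f(L/D)V²/2g = 1.526 m
Series → Q common, losses add: H = Σh = 93.52 m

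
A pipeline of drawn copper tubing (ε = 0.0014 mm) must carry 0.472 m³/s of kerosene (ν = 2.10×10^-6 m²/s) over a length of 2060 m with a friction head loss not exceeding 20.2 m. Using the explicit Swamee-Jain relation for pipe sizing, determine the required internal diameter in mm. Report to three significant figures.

Swamee-Jain (Type III): D = 0.66·[ε^1.25·(LQ²/(gh_f))^4.75 + ν·Q^9.4·(L/(gh_f))^5.2]^0.04
LQ²/(gh_f) = 2.316; L/(gh_f) = 10.40
Term 1 = ε^1.25·(…)^4.75 = 2.60×10^-6; Term 2 = ν·Q^9.4·(…)^5.2 = 3.51×10^-4
D = 0.66·(2.60×10^-6 + 3.51×10^-4)^0.04 = 0.4803 m = 480 mm
Check: V = 2.61 m/s, Re = 5.96×10^5, f = 0.01274, h_f = 18.9 m ≈ 20.2 m ✓

D ≈ 480 mm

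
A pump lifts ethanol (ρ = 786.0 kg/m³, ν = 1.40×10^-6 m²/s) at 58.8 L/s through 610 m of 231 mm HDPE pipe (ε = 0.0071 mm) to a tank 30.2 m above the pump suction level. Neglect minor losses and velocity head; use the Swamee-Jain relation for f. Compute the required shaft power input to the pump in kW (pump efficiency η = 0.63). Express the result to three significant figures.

P_shaft ≈ 24.7 kW

V = 4Q/(πD²) = 1.403 m/s; Re = 2.31×10^5; ε/D = 3.07×10^-5; f = 0.01540
h_f = f(L/D)V²/2g = 4.081 m
Total head H = z + h_f = 30.2 + 4.081 = 34.28 m
P_hyd = ρgQH = 786.0·9.81·0.0588·34.28 = 15.54 kW
P_shaft = P_hyd/η = 15.54/0.63 = 24.67 kW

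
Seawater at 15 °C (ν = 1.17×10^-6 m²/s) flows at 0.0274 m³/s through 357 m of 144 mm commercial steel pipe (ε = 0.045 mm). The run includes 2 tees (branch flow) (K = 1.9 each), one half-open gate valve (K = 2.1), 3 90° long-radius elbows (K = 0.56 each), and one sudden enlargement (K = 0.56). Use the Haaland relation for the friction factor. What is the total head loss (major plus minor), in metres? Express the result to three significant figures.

V = 4Q/(πD²) = 1.682 m/s; V²/2g = 0.1443 m
Re = 2.07×10^5, ε/D = 3.13×10^-4 → f = 0.01752 (Haaland)
Major: h_f = f(L/D)·V²/2g = 0.01752·2479·0.1443 = 6.265 m
Minor: ΣK = 8.14; h_m = ΣK·V²/2g = 1.174 m
Total H_L = 6.265 + 1.174 = 7.439 m

H_L ≈ 7.44 m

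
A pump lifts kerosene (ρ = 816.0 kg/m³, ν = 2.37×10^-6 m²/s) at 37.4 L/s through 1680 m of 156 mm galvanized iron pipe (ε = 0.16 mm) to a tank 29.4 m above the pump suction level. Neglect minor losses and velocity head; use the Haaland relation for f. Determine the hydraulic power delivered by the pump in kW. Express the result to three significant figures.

V = 4Q/(πD²) = 1.957 m/s; Re = 1.29×10^5; ε/D = 0.00103; f = 0.02161
h_f = f(L/D)V²/2g = 45.41 m
Total head H = z + h_f = 29.4 + 45.41 = 74.81 m
P_hyd = ρgQH = 816.0·9.81·0.0374·74.81 = 22.40 kW

P_hyd ≈ 22.4 kW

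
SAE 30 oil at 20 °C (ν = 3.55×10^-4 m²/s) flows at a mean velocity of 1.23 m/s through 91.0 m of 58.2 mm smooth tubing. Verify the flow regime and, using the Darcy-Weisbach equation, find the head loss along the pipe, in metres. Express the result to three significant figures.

h_f ≈ 38.3 m

Re = VD/ν = 1.23·0.05820/3.55×10^-4 = 202 → laminar (Re < 2300)
f = 64/Re = 0.3174
h_f = f(L/D)V²/(2g) = 0.3174·(91.0/0.05820)·1.23²/(2·9.81) = 38.27 m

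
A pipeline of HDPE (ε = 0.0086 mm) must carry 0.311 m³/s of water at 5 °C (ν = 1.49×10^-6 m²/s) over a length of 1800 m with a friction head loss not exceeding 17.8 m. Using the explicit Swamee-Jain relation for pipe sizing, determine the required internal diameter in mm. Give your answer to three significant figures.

Swamee-Jain (Type III): D = 0.66·[ε^1.25·(LQ²/(gh_f))^4.75 + ν·Q^9.4·(L/(gh_f))^5.2]^0.04
LQ²/(gh_f) = 0.9970; L/(gh_f) = 10.31
Term 1 = ε^1.25·(…)^4.75 = 4.59×10^-7; Term 2 = ν·Q^9.4·(…)^5.2 = 4.72×10^-6
D = 0.66·(4.59×10^-7 + 4.72×10^-6)^0.04 = 0.4056 m = 406 mm
Check: V = 2.41 m/s, Re = 6.55×10^5, f = 0.01287, h_f = 16.9 m ≈ 17.8 m ✓

D ≈ 406 mm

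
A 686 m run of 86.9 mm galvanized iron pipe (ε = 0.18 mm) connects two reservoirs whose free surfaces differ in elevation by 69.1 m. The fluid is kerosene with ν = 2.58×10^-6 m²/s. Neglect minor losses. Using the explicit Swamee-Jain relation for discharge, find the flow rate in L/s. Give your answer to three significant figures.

Swamee-Jain (Type II): Q = -0.965·√(gD⁵h_f/L)·ln[ε/(3.7D) + √(3.17ν²L/(gD³h_f))]
√(gD⁵h_f/L) = √(9.81·0.0869⁵·69.1/686) = 0.002213
ε/(3.7D) = 5.60×10^-4; √(3.17ν²L/(gD³h_f)) = 1.80×10^-4
Q = -0.965·0.002213·ln(7.402×10^-4) = 0.01539 m³/s
Check: V = 2.60 m/s, Re = 8.74×10^4, f = 0.02574, h_f = 69.8 m ≈ 69.1 m ✓

Q ≈ 15.4 L/s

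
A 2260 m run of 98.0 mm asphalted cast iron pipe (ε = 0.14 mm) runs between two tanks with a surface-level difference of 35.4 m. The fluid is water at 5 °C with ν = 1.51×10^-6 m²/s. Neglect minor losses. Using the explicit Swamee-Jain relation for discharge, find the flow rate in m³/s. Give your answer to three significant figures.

Q ≈ 0.00842 m³/s

Swamee-Jain (Type II): Q = -0.965·√(gD⁵h_f/L)·ln[ε/(3.7D) + √(3.17ν²L/(gD³h_f))]
√(gD⁵h_f/L) = √(9.81·0.0980⁵·35.4/2260) = 0.001179
ε/(3.7D) = 3.86×10^-4; √(3.17ν²L/(gD³h_f)) = 2.24×10^-4
Q = -0.965·0.001179·ln(6.097×10^-4) = 0.008419 m³/s
Check: V = 1.12 m/s, Re = 7.24×10^4, f = 0.02439, h_f = 35.7 m ≈ 35.4 m ✓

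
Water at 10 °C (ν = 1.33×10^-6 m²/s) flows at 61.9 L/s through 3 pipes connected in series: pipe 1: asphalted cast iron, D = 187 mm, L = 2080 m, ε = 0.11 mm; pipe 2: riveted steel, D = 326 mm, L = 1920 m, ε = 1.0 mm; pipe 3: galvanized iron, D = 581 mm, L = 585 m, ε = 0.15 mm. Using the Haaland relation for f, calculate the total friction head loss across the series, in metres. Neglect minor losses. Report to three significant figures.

Pipe 1: V = 2.254 m/s, Re = 3.17×10^5, ε/D = 5.88×10^-4, f = 0.01851, h_1 = f(L/D)V²/2g = 53.30 m
Pipe 2: V = 0.7416 m/s, Re = 1.82×10^5, ε/D = 0.00307, f = 0.02703, h_2 = f(L/D)V²/2g = 4.463 m
Pipe 3: V = 0.2335 m/s, Re = 1.02×10^5, ε/D = 2.58×10^-4, f = 0.01895, h_3 = f(L/D)V²/2g = 0.05300 m
Series → Q common, losses add: H = Σh = 57.82 m

H ≈ 57.8 m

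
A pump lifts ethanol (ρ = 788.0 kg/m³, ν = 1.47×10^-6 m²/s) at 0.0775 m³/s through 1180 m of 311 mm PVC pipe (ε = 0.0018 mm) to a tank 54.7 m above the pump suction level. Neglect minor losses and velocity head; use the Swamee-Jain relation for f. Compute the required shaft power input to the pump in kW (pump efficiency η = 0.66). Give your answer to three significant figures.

P_shaft ≈ 52.5 kW

V = 4Q/(πD²) = 1.020 m/s; Re = 2.16×10^5; ε/D = 5.79×10^-6; f = 0.01536
h_f = f(L/D)V²/2g = 3.092 m
Total head H = z + h_f = 54.7 + 3.092 = 57.79 m
P_hyd = ρgQH = 788.0·9.81·0.0775·57.79 = 34.62 kW
P_shaft = P_hyd/η = 34.62/0.66 = 52.46 kW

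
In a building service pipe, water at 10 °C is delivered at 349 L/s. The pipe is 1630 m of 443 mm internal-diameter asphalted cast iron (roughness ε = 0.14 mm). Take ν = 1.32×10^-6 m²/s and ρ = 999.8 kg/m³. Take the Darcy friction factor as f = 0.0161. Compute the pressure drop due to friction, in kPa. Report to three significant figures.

V = 4Q/(πD²) = 4·0.349/(π·0.443²) = 2.264 m/s
h_f = f(L/D)V²/(2g) = 0.01610·(1630/0.443)·2.264²/(2·9.81) = 15.48 m
Δp = ρg·h_f = 999.8·9.81·15.48 = 151.8 kPa

Δp ≈ 152 kPa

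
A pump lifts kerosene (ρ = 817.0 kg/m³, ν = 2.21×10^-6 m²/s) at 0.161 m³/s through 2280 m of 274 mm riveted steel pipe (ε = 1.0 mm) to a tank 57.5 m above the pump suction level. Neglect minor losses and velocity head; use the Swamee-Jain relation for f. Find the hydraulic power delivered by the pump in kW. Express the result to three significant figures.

P_hyd ≈ 189 kW

V = 4Q/(πD²) = 2.730 m/s; Re = 3.39×10^5; ε/D = 0.00365; f = 0.02815
h_f = f(L/D)V²/2g = 89.01 m
Total head H = z + h_f = 57.5 + 89.01 = 146.5 m
P_hyd = ρgQH = 817.0·9.81·0.161·146.5 = 189.1 kW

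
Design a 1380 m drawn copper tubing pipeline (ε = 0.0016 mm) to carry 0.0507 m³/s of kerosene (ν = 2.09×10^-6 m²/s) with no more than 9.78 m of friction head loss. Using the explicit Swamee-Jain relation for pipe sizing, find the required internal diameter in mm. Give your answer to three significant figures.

Swamee-Jain (Type III): D = 0.66·[ε^1.25·(LQ²/(gh_f))^4.75 + ν·Q^9.4·(L/(gh_f))^5.2]^0.04
LQ²/(gh_f) = 0.03697; L/(gh_f) = 14.38
Term 1 = ε^1.25·(…)^4.75 = 8.97×10^-15; Term 2 = ν·Q^9.4·(…)^5.2 = 1.47×10^-12
D = 0.66·(8.97×10^-15 + 1.47×10^-12)^0.04 = 0.2220 m = 222 mm
Check: V = 1.31 m/s, Re = 1.39×10^5, f = 0.01674, h_f = 9.10 m ≈ 9.78 m ✓

D ≈ 222 mm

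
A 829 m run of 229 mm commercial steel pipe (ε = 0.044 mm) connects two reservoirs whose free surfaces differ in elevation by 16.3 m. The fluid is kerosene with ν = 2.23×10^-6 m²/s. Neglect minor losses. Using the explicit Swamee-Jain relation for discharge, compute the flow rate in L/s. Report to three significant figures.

Q ≈ 94.8 L/s

Swamee-Jain (Type II): Q = -0.965·√(gD⁵h_f/L)·ln[ε/(3.7D) + √(3.17ν²L/(gD³h_f))]
√(gD⁵h_f/L) = √(9.81·0.229⁵·16.3/829) = 0.01102
ε/(3.7D) = 5.19×10^-5; √(3.17ν²L/(gD³h_f)) = 8.25×10^-5
Q = -0.965·0.01102·ln(1.344×10^-4) = 0.09481 m³/s
Check: V = 2.30 m/s, Re = 2.36×10^5, f = 0.01671, h_f = 16.3 m ≈ 16.3 m ✓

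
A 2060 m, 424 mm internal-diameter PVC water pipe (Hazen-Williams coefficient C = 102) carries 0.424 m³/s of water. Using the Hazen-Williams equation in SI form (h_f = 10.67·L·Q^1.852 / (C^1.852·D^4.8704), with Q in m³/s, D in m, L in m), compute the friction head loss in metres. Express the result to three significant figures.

h_f ≈ 55.8 m

h_f = 10.67·2060·0.424^1.852 / (102^1.852·0.424^4.8704) = 55.83 m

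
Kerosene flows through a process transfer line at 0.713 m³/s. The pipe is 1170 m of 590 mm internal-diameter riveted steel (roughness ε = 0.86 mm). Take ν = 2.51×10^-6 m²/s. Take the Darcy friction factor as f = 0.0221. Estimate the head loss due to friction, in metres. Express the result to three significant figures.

h_f ≈ 15.2 m

V = 4Q/(πD²) = 4·0.713/(π·0.590²) = 2.608 m/s
h_f = f(L/D)V²/(2g) = 0.02210·(1170/0.590)·2.608²/(2·9.81) = 15.19 m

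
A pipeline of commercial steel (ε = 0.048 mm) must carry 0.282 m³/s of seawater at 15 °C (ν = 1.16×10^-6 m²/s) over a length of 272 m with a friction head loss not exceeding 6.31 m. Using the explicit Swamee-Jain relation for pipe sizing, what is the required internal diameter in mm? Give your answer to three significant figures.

Swamee-Jain (Type III): D = 0.66·[ε^1.25·(LQ²/(gh_f))^4.75 + ν·Q^9.4·(L/(gh_f))^5.2]^0.04
LQ²/(gh_f) = 0.3494; L/(gh_f) = 4.394
Term 1 = ε^1.25·(…)^4.75 = 2.71×10^-8; Term 2 = ν·Q^9.4·(…)^5.2 = 1.74×10^-8
D = 0.66·(2.71×10^-8 + 1.74×10^-8)^0.04 = 0.3353 m = 335 mm
Check: V = 3.19 m/s, Re = 9.23×10^5, f = 0.01418, h_f = 5.98 m ≈ 6.31 m ✓

D ≈ 335 mm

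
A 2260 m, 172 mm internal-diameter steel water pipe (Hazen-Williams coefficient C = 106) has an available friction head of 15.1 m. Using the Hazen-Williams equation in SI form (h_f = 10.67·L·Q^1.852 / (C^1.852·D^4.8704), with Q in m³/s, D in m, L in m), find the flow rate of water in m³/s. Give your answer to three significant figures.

Rearranging: Q = [h_f·C^1.852·D^4.8704 / (10.67·L)]^(1/1.852)
Q = [15.1·106^1.852·0.172^4.8704 / (10.67·2260)]^0.540 = 0.01929 m³/s

Q ≈ 0.0193 m³/s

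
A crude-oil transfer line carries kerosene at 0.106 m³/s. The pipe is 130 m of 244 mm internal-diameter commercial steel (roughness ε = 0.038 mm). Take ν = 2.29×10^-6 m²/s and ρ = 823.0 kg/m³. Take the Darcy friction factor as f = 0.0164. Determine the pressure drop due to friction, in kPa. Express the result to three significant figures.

Δp ≈ 18.5 kPa

V = 4Q/(πD²) = 4·0.106/(π·0.244²) = 2.267 m/s
h_f = f(L/D)V²/(2g) = 0.01640·(130/0.244)·2.267²/(2·9.81) = 2.289 m
Δp = ρg·h_f = 823.0·9.81·2.289 = 18.48 kPa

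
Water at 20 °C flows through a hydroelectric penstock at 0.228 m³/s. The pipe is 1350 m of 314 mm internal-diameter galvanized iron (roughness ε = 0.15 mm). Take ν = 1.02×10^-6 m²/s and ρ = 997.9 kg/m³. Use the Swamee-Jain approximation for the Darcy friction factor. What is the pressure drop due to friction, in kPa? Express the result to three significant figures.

V = 4Q/(πD²) = 4·0.228/(π·0.314²) = 2.944 m/s
Re = VD/ν = 2.944·0.314/1.02×10^-6 = 9.06×10^5 → turbulent
ε/D = 0.15/314 = 4.78×10^-4
Swamee-Jain: f = 0.01720
h_f = f(L/D)V²/(2g) = 0.01720·(1350/0.314)·2.944²/(2·9.81) = 32.68 m
Δp = ρg·h_f = 997.9·9.81·32.68 = 319.9 kPa

Δp ≈ 320 kPa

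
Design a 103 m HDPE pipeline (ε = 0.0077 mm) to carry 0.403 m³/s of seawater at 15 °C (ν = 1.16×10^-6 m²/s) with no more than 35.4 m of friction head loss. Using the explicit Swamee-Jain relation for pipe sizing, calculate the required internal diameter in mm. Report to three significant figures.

D ≈ 215 mm

Swamee-Jain (Type III): D = 0.66·[ε^1.25·(LQ²/(gh_f))^4.75 + ν·Q^9.4·(L/(gh_f))^5.2]^0.04
LQ²/(gh_f) = 0.04817; L/(gh_f) = 0.2966
Term 1 = ε^1.25·(…)^4.75 = 2.25×10^-13; Term 2 = ν·Q^9.4·(…)^5.2 = 4.07×10^-13
D = 0.66·(2.25×10^-13 + 4.07×10^-13)^0.04 = 0.2146 m = 215 mm
Check: V = 11.1 m/s, Re = 2.06×10^6, f = 0.01149, h_f = 34.9 m ≈ 35.4 m ✓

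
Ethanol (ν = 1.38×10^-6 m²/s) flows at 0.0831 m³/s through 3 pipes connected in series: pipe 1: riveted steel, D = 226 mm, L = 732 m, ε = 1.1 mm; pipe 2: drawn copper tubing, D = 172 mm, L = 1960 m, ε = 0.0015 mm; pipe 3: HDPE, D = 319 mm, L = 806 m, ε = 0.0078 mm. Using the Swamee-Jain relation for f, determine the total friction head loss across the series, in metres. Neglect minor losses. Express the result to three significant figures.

Pipe 1: V = 2.072 m/s, Re = 3.39×10^5, ε/D = 0.00487, f = 0.03053, h_1 = f(L/D)V²/2g = 21.63 m
Pipe 2: V = 3.576 m/s, Re = 4.46×10^5, ε/D = 8.72×10^-6, f = 0.01349, h_2 = f(L/D)V²/2g = 100.3 m
Pipe 3: V = 1.040 m/s, Re = 2.40×10^5, ε/D = 2.45×10^-5, f = 0.01524, h_3 = f(L/D)V²/2g = 2.122 m
Series → Q common, losses add: H = Σh = 124.0 m

H ≈ 124 m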